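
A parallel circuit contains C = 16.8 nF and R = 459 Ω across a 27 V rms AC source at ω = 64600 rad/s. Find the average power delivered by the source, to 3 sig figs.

X_C = 1/(ωC) = 921 Ω
Parallel: admittances add. Y = 1/R + jωC
Y = (0.00218 + j0.00109) S
|Y| = 0.00243 S → |Z| = 1/|Y| = 411 Ω, ∠Z = −∠Y = -26.5°
I = V/|Z| = 65.7 mA
P = VI cos φ = 27 × 0.0657 × cos(-26.5°) = 1.59 W

1.59 W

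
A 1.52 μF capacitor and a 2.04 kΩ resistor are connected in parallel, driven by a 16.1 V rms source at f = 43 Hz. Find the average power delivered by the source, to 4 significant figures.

ω = 2πf = 270.2 rad/s
X_C = 1/(ωC) = 2435 Ω
Parallel: admittances add. Y = 1/R + jωC
Y = (0.0004902 + j0.0004107) S
|Y| = 0.0006395 S → |Z| = 1/|Y| = 1564 Ω, ∠Z = −∠Y = -39.96°
I = V/|Z| = 10.30 mA
P = VI cos φ = 16.1 × 0.01030 × cos(-39.96°) = 127.1 mW

127.1 mW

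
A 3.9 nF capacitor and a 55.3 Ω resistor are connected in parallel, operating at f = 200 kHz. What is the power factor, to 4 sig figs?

ω = 2πf = 1.257e+06 rad/s
X_C = 1/(ωC) = 204.0 Ω
Parallel: admittances add. Y = 1/R + jωC
Y = (0.01808 + j0.004901) S
|Y| = 0.01874 S → |Z| = 1/|Y| = 53.37 Ω, ∠Z = −∠Y = -15.16°
cos φ = cos(-15.16°) = 0.9652

0.9652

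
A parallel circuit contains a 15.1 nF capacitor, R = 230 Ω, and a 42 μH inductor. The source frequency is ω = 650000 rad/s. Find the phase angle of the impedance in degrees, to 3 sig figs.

80.8°

X_L = ωL = 27.3 Ω
X_C = 1/(ωC) = 102 Ω
Parallel: admittances add. Y = 1/R + 1/(jωL) + jωC
Y = (0.00435 − j0.0268) S
|Y| = 0.0272 S → |Z| = 1/|Y| = 36.8 Ω, ∠Z = −∠Y = 80.8°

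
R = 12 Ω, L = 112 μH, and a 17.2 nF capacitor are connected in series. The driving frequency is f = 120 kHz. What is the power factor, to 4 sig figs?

ω = 2πf = 754000 rad/s
X_L = ωL = 84.45 Ω
X_C = 1/(ωC) = 77.11 Ω
Net reactance X = X_L − X_C = 7.336 Ω
Z = 12.00 + j7.336 Ω
|Z| = √(12.00² + 7.336²) = 14.06 Ω
∠Z = arctan(7.336/12.00) = 31.44°
cos φ = cos(31.44°) = 0.8532

0.8532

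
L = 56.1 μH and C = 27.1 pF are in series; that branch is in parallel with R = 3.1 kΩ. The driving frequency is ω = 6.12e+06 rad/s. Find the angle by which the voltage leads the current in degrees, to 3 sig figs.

X_L = ωL = 343 Ω
X_C = 1/(ωC) = 6030 Ω
Branch 1: Z₁ = R = 3100 Ω
Branch 2 (series LC): Z₂ = j(X_L − X_C) = −j5690 Ω
Parallel: Z = Z₁Z₂/(Z₁+Z₂), |Z| = 2720 Ω, ∠Z = -28.6°

-28.6°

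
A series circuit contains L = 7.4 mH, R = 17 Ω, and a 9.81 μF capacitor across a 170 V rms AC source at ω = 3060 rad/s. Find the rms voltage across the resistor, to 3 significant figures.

X_L = ωL = 22.6 Ω
X_C = 1/(ωC) = 33.3 Ω
Net reactance X = X_L − X_C = -10.7 Ω
Z = 17.0 − j10.7 Ω
|Z| = √(17.0² + 10.7²) = 20.1 Ω
I = V/|Z| = 8.47 A
V_R = I·|Z_R| = 8.47 × 17.0 = 144 V

144 V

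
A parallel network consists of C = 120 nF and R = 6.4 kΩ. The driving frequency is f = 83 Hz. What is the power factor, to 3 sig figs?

0.928

ω = 2πf = 521.5 rad/s
X_C = 1/(ωC) = 16000 Ω
Parallel: admittances add. Y = 1/R + jωC
Y = (0.000156 + j6.26e-05) S
|Y| = 0.000168 S → |Z| = 1/|Y| = 5940 Ω, ∠Z = −∠Y = -21.8°
cos φ = cos(-21.8°) = 0.928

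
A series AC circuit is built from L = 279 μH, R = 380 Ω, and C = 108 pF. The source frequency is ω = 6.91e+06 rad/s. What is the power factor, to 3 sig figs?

0.543

X_L = ωL = 1930 Ω
X_C = 1/(ωC) = 1340 Ω
Net reactance X = X_L − X_C = 588 Ω
Z = 380 + j588 Ω
|Z| = √(380² + 588²) = 700 Ω
∠Z = arctan(588/380) = 57.1°
cos φ = cos(57.1°) = 0.543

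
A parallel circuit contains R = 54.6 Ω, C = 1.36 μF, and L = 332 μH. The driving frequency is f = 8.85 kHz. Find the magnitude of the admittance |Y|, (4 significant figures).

28.21 mS

ω = 2πf = 55610 rad/s
X_L = ωL = 18.46 Ω
X_C = 1/(ωC) = 13.22 Ω
Parallel: admittances add. Y = 1/R + 1/(jωL) + jωC
Y = (0.01832 + j0.02146) S
|Y| = 0.02821 S → |Z| = 1/|Y| = 35.45 Ω, ∠Z = −∠Y = -49.52°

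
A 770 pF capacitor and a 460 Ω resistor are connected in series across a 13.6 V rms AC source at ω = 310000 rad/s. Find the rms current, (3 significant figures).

X_C = 1/(ωC) = 4190 Ω
Z = 460 − j4190 Ω
|Z| = √(460² + 4190²) = 4210 Ω
I = V/|Z| = 13.6/4210 = 3.23 mA

3.23 mA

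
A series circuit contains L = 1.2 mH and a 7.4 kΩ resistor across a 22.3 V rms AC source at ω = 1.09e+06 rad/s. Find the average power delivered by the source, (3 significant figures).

65.2 mW

X_L = ωL = 1310 Ω
Z = 7400 + j1310 Ω
|Z| = √(7400² + 1310²) = 7510 Ω
∠Z = arctan(1310/7400) = 10.0°
I = V/|Z| = 2.97 mA
P = VI cos φ = 22.3 × 0.00297 × cos(10.0°) = 65.2 mW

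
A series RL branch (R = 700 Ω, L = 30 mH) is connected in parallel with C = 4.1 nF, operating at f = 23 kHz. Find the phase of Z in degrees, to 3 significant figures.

ω = 2πf = 144500 rad/s
X_L = ωL = 4340 Ω
X_C = 1/(ωC) = 1690 Ω
Branch 1 (R+jX_L): Z₁ = 700 + j4340 Ω, |Z₁| = 4390 Ω
Branch 2 (−jX_C): Z₂ = −j1690 Ω
Parallel: Z = Z₁Z₂/(Z₁+Z₂), |Z| = 2710 Ω, ∠Z = -84.4°

-84.4°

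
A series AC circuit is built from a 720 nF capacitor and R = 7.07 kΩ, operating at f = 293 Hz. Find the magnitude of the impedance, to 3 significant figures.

ω = 2πf = 1841 rad/s
X_C = 1/(ωC) = 754 Ω
Z = 7070 − j754 Ω
|Z| = √(7070² + 754²) = 7110 Ω

7110 Ω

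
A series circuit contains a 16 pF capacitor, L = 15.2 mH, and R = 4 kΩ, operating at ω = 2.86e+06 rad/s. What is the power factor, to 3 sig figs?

0.182

X_L = ωL = 43500 Ω
X_C = 1/(ωC) = 21900 Ω
Net reactance X = X_L − X_C = 21600 Ω
Z = 4000 + j21600 Ω
|Z| = √(4000² + 21600²) = 22000 Ω
∠Z = arctan(21600/4000) = 79.5°
cos φ = cos(79.5°) = 0.182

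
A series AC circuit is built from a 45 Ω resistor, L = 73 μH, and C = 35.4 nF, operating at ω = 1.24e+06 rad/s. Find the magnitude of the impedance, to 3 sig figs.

X_L = ωL = 90.5 Ω
X_C = 1/(ωC) = 22.8 Ω
Net reactance X = X_L − X_C = 67.7 Ω
Z = 45.0 + j67.7 Ω
|Z| = √(45.0² + 67.7²) = 81.3 Ω

81.3 Ω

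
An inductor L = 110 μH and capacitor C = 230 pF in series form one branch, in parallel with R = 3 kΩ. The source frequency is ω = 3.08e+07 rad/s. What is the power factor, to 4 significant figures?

0.7345

X_L = ωL = 3388 Ω
X_C = 1/(ωC) = 141.2 Ω
Branch 1: Z₁ = R = 3000 Ω
Branch 2 (series LC): Z₂ = j(X_L − X_C) = j3247 Ω
Parallel: Z = Z₁Z₂/(Z₁+Z₂), |Z| = 2203 Ω, ∠Z = 42.74°
cos φ = cos(42.74°) = 0.7345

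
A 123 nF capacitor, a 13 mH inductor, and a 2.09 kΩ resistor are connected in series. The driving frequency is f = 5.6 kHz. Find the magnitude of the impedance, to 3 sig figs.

2100 Ω

ω = 2πf = 35190 rad/s
X_L = ωL = 457 Ω
X_C = 1/(ωC) = 231 Ω
Net reactance X = X_L − X_C = 226 Ω
Z = 2090 + j226 Ω
|Z| = √(2090² + 226²) = 2100 Ω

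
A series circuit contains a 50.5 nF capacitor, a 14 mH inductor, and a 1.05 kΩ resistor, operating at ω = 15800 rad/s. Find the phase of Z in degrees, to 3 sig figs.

-44.5°

X_L = ωL = 221 Ω
X_C = 1/(ωC) = 1250 Ω
Net reactance X = X_L − X_C = -1030 Ω
Z = 1050 − j1030 Ω
|Z| = √(1050² + 1030²) = 1470 Ω
∠Z = arctan(-1030/1050) = -44.5°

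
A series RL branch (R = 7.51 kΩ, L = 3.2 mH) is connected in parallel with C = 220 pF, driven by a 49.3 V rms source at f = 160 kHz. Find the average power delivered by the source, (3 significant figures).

ω = 2πf = 1.005e+06 rad/s
X_L = ωL = 3220 Ω
X_C = 1/(ωC) = 4520 Ω
Branch 1 (R+jX_L): Z₁ = 7510 + j3220 Ω, |Z₁| = 8170 Ω
Branch 2 (−jX_C): Z₂ = −j4520 Ω
Parallel: Z = Z₁Z₂/(Z₁+Z₂), |Z| = 4850 Ω, ∠Z = -57.0°
I = V/|Z| = 10.2 mA
P = VI cos φ = 49.3 × 0.0102 × cos(-57.0°) = 273 mW

273 mW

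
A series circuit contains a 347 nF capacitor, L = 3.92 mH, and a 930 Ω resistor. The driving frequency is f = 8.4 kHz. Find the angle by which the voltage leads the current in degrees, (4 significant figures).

ω = 2πf = 52780 rad/s
X_L = ωL = 206.9 Ω
X_C = 1/(ωC) = 54.60 Ω
Net reactance X = X_L − X_C = 152.3 Ω
Z = 930.0 + j152.3 Ω
|Z| = √(930.0² + 152.3²) = 942.4 Ω
∠Z = arctan(152.3/930.0) = 9.300°

9.300°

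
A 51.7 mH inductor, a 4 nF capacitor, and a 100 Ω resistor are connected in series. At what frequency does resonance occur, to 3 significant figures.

11.1 kHz

ω₀ = 1/√(LC) = 1/√(0.0517 × 4e-09) = 69540 rad/s
f₀ = ω₀/(2π) = 11.1 kHz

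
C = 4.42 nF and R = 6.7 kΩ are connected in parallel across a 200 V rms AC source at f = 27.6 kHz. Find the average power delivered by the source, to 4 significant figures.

5.970 W

ω = 2πf = 173400 rad/s
X_C = 1/(ωC) = 1305 Ω
Parallel: admittances add. Y = 1/R + jωC
Y = (0.0001493 + j0.0007665) S
|Y| = 0.0007809 S → |Z| = 1/|Y| = 1281 Ω, ∠Z = −∠Y = -78.98°
I = V/|Z| = 156.2 mA
P = VI cos φ = 200 × 0.1562 × cos(-78.98°) = 5.970 W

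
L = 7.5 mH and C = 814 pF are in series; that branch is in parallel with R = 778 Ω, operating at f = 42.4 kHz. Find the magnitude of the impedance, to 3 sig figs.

746 Ω

ω = 2πf = 266400 rad/s
X_L = ωL = 2000 Ω
X_C = 1/(ωC) = 4610 Ω
Branch 1: Z₁ = R = 778 Ω
Branch 2 (series LC): Z₂ = j(X_L − X_C) = −j2610 Ω
Parallel: Z = Z₁Z₂/(Z₁+Z₂), |Z| = 746 Ω, ∠Z = -16.6°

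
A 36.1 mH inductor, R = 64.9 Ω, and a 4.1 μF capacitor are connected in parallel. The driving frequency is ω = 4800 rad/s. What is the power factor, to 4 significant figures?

0.7423

X_L = ωL = 173.3 Ω
X_C = 1/(ωC) = 50.81 Ω
Parallel: admittances add. Y = 1/R + 1/(jωL) + jωC
Y = (0.01541 + j0.01391) S
|Y| = 0.02076 S → |Z| = 1/|Y| = 48.18 Ω, ∠Z = −∠Y = -42.07°
cos φ = cos(-42.07°) = 0.7423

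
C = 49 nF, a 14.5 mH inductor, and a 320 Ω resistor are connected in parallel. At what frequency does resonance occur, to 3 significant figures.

ω₀ = 1/√(LC) = 1/√(0.0145 × 4.9e-08) = 37520 rad/s
f₀ = ω₀/(2π) = 5.97 kHz

5.97 kHz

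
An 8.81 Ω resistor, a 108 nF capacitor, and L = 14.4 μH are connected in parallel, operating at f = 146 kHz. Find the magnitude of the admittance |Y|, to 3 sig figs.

ω = 2πf = 917300 rad/s
X_L = ωL = 13.2 Ω
X_C = 1/(ωC) = 10.1 Ω
Parallel: admittances add. Y = 1/R + 1/(jωL) + jωC
Y = (0.114 + j0.0234) S
|Y| = 0.116 S → |Z| = 1/|Y| = 8.63 Ω, ∠Z = −∠Y = -11.6°

116 mS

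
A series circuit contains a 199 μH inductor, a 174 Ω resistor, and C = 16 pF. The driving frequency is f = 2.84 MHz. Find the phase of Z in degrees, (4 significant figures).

ω = 2πf = 1.784e+07 rad/s
X_L = ωL = 3551 Ω
X_C = 1/(ωC) = 3503 Ω
Net reactance X = X_L − X_C = 48.48 Ω
Z = 174.0 + j48.48 Ω
|Z| = √(174.0² + 48.48²) = 180.6 Ω
∠Z = arctan(48.48/174.0) = 15.57°

15.57°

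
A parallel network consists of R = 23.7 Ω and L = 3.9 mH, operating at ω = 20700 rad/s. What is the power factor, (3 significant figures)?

X_L = ωL = 80.7 Ω
Parallel: admittances add. Y = 1/R + 1/(jωL)
Y = (0.0422 − j0.0124) S
|Y| = 0.0440 S → |Z| = 1/|Y| = 22.7 Ω, ∠Z = −∠Y = 16.4°
cos φ = cos(16.4°) = 0.960

0.960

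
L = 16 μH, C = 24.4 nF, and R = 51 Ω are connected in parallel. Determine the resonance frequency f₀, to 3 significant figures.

255 kHz

ω₀ = 1/√(LC) = 1/√(1.6e-05 × 2.44e-08) = 1.6e+06 rad/s
f₀ = ω₀/(2π) = 255 kHz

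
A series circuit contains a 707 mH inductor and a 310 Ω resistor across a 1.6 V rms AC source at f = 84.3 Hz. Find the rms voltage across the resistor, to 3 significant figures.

1.02 V

ω = 2πf = 529.7 rad/s
X_L = ωL = 374 Ω
Z = 310 + j374 Ω
|Z| = √(310² + 374²) = 486 Ω
I = V/|Z| = 3.29 mA
V_R = I·|Z_R| = 0.00329 × 310 = 1.02 V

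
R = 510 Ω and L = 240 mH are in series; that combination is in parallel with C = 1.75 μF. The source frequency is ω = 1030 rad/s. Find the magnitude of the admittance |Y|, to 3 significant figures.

X_L = ωL = 247 Ω
X_C = 1/(ωC) = 555 Ω
Branch 1 (R+jX_L): Z₁ = 510 + j247 Ω, |Z₁| = 567 Ω
Branch 2 (−jX_C): Z₂ = −j555 Ω
Parallel: Z = Z₁Z₂/(Z₁+Z₂), |Z| = 528 Ω, ∠Z = -33.0°
|Y| = 1/|Z| = 1.89 mS

1.89 mS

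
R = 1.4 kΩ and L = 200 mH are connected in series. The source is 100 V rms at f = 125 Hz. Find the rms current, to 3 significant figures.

71.0 mA

ω = 2πf = 785.4 rad/s
X_L = ωL = 157 Ω
Z = 1400 + j157 Ω
|Z| = √(1400² + 157²) = 1410 Ω
I = V/|Z| = 100/1410 = 71.0 mA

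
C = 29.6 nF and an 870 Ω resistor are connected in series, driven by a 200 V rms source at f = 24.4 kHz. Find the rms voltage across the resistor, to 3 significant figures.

ω = 2πf = 153300 rad/s
X_C = 1/(ωC) = 220 Ω
Z = 870 − j220 Ω
|Z| = √(870² + 220²) = 897 Ω
I = V/|Z| = 223 mA
V_R = I·|Z_R| = 0.223 × 870 = 194 V

194 V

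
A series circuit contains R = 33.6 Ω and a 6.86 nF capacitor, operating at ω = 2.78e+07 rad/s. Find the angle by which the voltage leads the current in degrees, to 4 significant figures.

X_C = 1/(ωC) = 5.244 Ω
Z = 33.60 − j5.244 Ω
|Z| = √(33.60² + 5.244²) = 34.01 Ω
∠Z = arctan(-5.244/33.60) = -8.870°

-8.870°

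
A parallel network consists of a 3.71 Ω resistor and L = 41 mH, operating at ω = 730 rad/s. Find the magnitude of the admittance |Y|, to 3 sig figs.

272 mS

X_L = ωL = 29.9 Ω
Parallel: admittances add. Y = 1/R + 1/(jωL)
Y = (0.270 − j0.0334) S
|Y| = 0.272 S → |Z| = 1/|Y| = 3.68 Ω, ∠Z = −∠Y = 7.07°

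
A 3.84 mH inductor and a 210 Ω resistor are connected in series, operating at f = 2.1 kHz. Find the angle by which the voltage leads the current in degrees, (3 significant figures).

13.6°

ω = 2πf = 13190 rad/s
X_L = ωL = 50.7 Ω
Z = 210 + j50.7 Ω
|Z| = √(210² + 50.7²) = 216 Ω
∠Z = arctan(50.7/210) = 13.6°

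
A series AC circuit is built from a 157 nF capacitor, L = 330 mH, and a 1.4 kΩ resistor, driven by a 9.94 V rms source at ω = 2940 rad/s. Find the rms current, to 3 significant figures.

X_L = ωL = 970 Ω
X_C = 1/(ωC) = 2170 Ω
Net reactance X = X_L − X_C = -1200 Ω
Z = 1400 − j1200 Ω
|Z| = √(1400² + 1200²) = 1840 Ω
I = V/|Z| = 9.94/1840 = 5.40 mA

5.40 mA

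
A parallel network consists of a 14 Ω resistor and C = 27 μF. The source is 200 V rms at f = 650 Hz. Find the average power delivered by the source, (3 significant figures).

ω = 2πf = 4084 rad/s
X_C = 1/(ωC) = 9.07 Ω
Parallel: admittances add. Y = 1/R + jωC
Y = (0.0714 + j0.110) S
|Y| = 0.131 S → |Z| = 1/|Y| = 7.61 Ω, ∠Z = −∠Y = -57.1°
I = V/|Z| = 26.3 A
P = VI cos φ = 200 × 26.3 × cos(-57.1°) = 2.86 kW

2.86 kW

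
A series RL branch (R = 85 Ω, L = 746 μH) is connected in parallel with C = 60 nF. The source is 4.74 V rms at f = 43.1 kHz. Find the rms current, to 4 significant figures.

ω = 2πf = 270800 rad/s
X_L = ωL = 202.0 Ω
X_C = 1/(ωC) = 61.54 Ω
Branch 1 (R+jX_L): Z₁ = 85.00 + j202.0 Ω, |Z₁| = 219.2 Ω
Branch 2 (−jX_C): Z₂ = −j61.54 Ω
Parallel: Z = Z₁Z₂/(Z₁+Z₂), |Z| = 82.15 Ω, ∠Z = -81.64°
I = V/|Z| = 4.74/82.15 = 57.70 mA

57.70 mA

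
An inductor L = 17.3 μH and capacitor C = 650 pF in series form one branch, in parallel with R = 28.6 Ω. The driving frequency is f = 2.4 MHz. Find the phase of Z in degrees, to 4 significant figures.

ω = 2πf = 1.508e+07 rad/s
X_L = ωL = 260.9 Ω
X_C = 1/(ωC) = 102.0 Ω
Branch 1: Z₁ = R = 28.60 Ω
Branch 2 (series LC): Z₂ = j(X_L − X_C) = j158.9 Ω
Parallel: Z = Z₁Z₂/(Z₁+Z₂), |Z| = 28.15 Ω, ∠Z = 10.21°

10.21°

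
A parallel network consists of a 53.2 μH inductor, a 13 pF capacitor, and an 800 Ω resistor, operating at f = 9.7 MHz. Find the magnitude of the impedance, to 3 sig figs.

746 Ω

ω = 2πf = 6.095e+07 rad/s
X_L = ωL = 3240 Ω
X_C = 1/(ωC) = 1260 Ω
Parallel: admittances add. Y = 1/R + 1/(jωL) + jωC
Y = (0.00125 + j0.000484) S
|Y| = 0.00134 S → |Z| = 1/|Y| = 746 Ω, ∠Z = −∠Y = -21.2°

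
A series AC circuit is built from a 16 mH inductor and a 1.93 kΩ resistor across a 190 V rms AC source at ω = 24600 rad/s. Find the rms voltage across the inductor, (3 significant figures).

38.0 V

X_L = ωL = 394 Ω
Z = 1930 + j394 Ω
|Z| = √(1930² + 394²) = 1970 Ω
I = V/|Z| = 96.5 mA
V_L = I·|Z_L| = 0.0965 × 394 = 38.0 V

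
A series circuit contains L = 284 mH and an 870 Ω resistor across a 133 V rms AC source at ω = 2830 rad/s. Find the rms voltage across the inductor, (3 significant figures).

90.3 V

X_L = ωL = 804 Ω
Z = 870 + j804 Ω
|Z| = √(870² + 804²) = 1180 Ω
I = V/|Z| = 112 mA
V_L = I·|Z_L| = 0.112 × 804 = 90.3 V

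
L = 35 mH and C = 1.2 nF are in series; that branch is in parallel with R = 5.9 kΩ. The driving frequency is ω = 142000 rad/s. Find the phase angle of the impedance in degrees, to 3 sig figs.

X_L = ωL = 4970 Ω
X_C = 1/(ωC) = 5870 Ω
Branch 1: Z₁ = R = 5900 Ω
Branch 2 (series LC): Z₂ = j(X_L − X_C) = −j899 Ω
Parallel: Z = Z₁Z₂/(Z₁+Z₂), |Z| = 888 Ω, ∠Z = -81.3°

-81.3°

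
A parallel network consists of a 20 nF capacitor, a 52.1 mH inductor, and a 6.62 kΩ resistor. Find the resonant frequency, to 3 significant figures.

4.93 kHz

ω₀ = 1/√(LC) = 1/√(0.0521 × 2e-08) = 30980 rad/s
f₀ = ω₀/(2π) = 4.93 kHz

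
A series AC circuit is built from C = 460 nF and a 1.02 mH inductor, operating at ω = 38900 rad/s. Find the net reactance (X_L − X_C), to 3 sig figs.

-16.2 Ω

X_L = ωL = 39.7 Ω
X_C = 1/(ωC) = 55.9 Ω
X = 39.7 − 55.9 = -16.2 Ω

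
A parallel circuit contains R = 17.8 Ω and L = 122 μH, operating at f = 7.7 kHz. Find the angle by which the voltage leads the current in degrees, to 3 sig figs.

ω = 2πf = 48380 rad/s
X_L = ωL = 5.90 Ω
Parallel: admittances add. Y = 1/R + 1/(jωL)
Y = (0.0562 − j0.169) S
|Y| = 0.178 S → |Z| = 1/|Y| = 5.60 Ω, ∠Z = −∠Y = 71.7°

71.7°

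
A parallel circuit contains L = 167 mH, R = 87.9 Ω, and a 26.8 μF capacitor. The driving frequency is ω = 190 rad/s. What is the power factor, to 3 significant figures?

0.395

X_L = ωL = 31.7 Ω
X_C = 1/(ωC) = 196 Ω
Parallel: admittances add. Y = 1/R + 1/(jωL) + jωC
Y = (0.0114 − j0.0264) S
|Y| = 0.0288 S → |Z| = 1/|Y| = 34.8 Ω, ∠Z = −∠Y = 66.7°
cos φ = cos(66.7°) = 0.395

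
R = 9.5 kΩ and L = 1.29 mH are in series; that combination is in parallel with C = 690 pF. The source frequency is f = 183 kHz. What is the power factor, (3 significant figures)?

0.131

ω = 2πf = 1.15e+06 rad/s
X_L = ωL = 1480 Ω
X_C = 1/(ωC) = 1260 Ω
Branch 1 (R+jX_L): Z₁ = 9500 + j1480 Ω, |Z₁| = 9620 Ω
Branch 2 (−jX_C): Z₂ = −j1260 Ω
Parallel: Z = Z₁Z₂/(Z₁+Z₂), |Z| = 1280 Ω, ∠Z = -82.5°
cos φ = cos(-82.5°) = 0.131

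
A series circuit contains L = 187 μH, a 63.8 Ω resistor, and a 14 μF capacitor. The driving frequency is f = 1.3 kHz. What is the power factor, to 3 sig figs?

0.994

ω = 2πf = 8168 rad/s
X_L = ωL = 1.53 Ω
X_C = 1/(ωC) = 8.74 Ω
Net reactance X = X_L − X_C = -7.22 Ω
Z = 63.8 − j7.22 Ω
|Z| = √(63.8² + 7.22²) = 64.2 Ω
∠Z = arctan(-7.22/63.8) = -6.45°
cos φ = cos(-6.45°) = 0.994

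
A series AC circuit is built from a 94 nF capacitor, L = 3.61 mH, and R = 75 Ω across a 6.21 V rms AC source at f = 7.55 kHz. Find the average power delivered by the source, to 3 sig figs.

ω = 2πf = 47440 rad/s
X_L = ωL = 171 Ω
X_C = 1/(ωC) = 224 Ω
Net reactance X = X_L − X_C = -53.0 Ω
Z = 75.0 − j53.0 Ω
|Z| = √(75.0² + 53.0²) = 91.8 Ω
∠Z = arctan(-53.0/75.0) = -35.3°
I = V/|Z| = 67.6 mA
P = VI cos φ = 6.21 × 0.0676 × cos(-35.3°) = 343 mW

343 mW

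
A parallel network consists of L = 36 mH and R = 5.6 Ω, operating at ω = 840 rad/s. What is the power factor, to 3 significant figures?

0.983

X_L = ωL = 30.2 Ω
Parallel: admittances add. Y = 1/R + 1/(jωL)
Y = (0.179 − j0.0331) S
|Y| = 0.182 S → |Z| = 1/|Y| = 5.51 Ω, ∠Z = −∠Y = 10.5°
cos φ = cos(10.5°) = 0.983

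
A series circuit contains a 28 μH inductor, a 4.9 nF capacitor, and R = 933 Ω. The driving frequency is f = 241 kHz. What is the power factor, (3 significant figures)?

ω = 2πf = 1.514e+06 rad/s
X_L = ωL = 42.4 Ω
X_C = 1/(ωC) = 135 Ω
Net reactance X = X_L − X_C = -92.4 Ω
Z = 933 − j92.4 Ω
|Z| = √(933² + 92.4²) = 938 Ω
∠Z = arctan(-92.4/933) = -5.65°
cos φ = cos(-5.65°) = 0.995

0.995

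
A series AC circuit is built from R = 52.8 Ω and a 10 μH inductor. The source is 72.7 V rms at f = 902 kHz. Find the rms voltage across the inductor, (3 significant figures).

ω = 2πf = 5.667e+06 rad/s
X_L = ωL = 56.7 Ω
Z = 52.8 + j56.7 Ω
|Z| = √(52.8² + 56.7²) = 77.5 Ω
I = V/|Z| = 939 mA
V_L = I·|Z_L| = 0.939 × 56.7 = 53.2 V

53.2 V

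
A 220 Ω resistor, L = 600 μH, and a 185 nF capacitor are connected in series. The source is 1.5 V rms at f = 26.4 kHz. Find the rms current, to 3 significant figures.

ω = 2πf = 165900 rad/s
X_L = ωL = 99.5 Ω
X_C = 1/(ωC) = 32.6 Ω
Net reactance X = X_L − X_C = 66.9 Ω
Z = 220 + j66.9 Ω
|Z| = √(220² + 66.9²) = 230 Ω
I = V/|Z| = 1.5/230 = 6.52 mA

6.52 mA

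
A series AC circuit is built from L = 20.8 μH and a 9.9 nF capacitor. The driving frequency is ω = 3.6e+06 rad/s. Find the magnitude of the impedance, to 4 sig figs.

X_L = ωL = 74.88 Ω
X_C = 1/(ωC) = 28.06 Ω
Net reactance X = X_L − X_C = 46.82 Ω
Z = j46.82 Ω
|Z| = √(0² + 46.82²) = 46.82 Ω

46.82 Ω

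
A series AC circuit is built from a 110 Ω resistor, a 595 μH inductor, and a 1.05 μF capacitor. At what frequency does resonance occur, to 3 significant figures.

ω₀ = 1/√(LC) = 1/√(0.000595 × 1.05e-06) = 40010 rad/s
f₀ = ω₀/(2π) = 6.37 kHz

6.37 kHz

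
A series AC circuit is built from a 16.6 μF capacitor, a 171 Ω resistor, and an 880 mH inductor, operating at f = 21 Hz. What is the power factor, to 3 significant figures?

0.449

ω = 2πf = 131.9 rad/s
X_L = ωL = 116 Ω
X_C = 1/(ωC) = 457 Ω
Net reactance X = X_L − X_C = -340 Ω
Z = 171 − j340 Ω
|Z| = √(171² + 340²) = 381 Ω
∠Z = arctan(-340/171) = -63.3°
cos φ = cos(-63.3°) = 0.449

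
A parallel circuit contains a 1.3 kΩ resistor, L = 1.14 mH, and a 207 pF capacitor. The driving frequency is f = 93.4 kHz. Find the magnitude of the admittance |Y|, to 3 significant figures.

ω = 2πf = 586800 rad/s
X_L = ωL = 669 Ω
X_C = 1/(ωC) = 8230 Ω
Parallel: admittances add. Y = 1/R + 1/(jωL) + jωC
Y = (0.000769 − j0.00137) S
|Y| = 0.00157 S → |Z| = 1/|Y| = 635 Ω, ∠Z = −∠Y = 60.7°

1.57 mS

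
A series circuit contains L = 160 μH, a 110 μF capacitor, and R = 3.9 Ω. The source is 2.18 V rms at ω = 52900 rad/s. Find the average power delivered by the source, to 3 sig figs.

221 mW

X_L = ωL = 8.46 Ω
X_C = 1/(ωC) = 0.172 Ω
Net reactance X = X_L − X_C = 8.29 Ω
Z = 3.90 + j8.29 Ω
|Z| = √(3.90² + 8.29²) = 9.16 Ω
∠Z = arctan(8.29/3.90) = 64.8°
I = V/|Z| = 238 mA
P = VI cos φ = 2.18 × 0.238 × cos(64.8°) = 221 mW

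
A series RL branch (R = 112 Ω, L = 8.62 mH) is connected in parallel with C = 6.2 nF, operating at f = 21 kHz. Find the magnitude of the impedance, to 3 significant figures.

9940 Ω

ω = 2πf = 131900 rad/s
X_L = ωL = 1140 Ω
X_C = 1/(ωC) = 1220 Ω
Branch 1 (R+jX_L): Z₁ = 112 + j1140 Ω, |Z₁| = 1140 Ω
Branch 2 (−jX_C): Z₂ = −j1220 Ω
Parallel: Z = Z₁Z₂/(Z₁+Z₂), |Z| = 9940 Ω, ∠Z = 31.6°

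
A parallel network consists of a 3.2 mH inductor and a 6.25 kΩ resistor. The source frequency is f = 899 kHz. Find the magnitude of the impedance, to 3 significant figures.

5910 Ω

ω = 2πf = 5.649e+06 rad/s
X_L = ωL = 18100 Ω
Parallel: admittances add. Y = 1/R + 1/(jωL)
Y = (0.000160 − j5.53e-05) S
|Y| = 0.000169 S → |Z| = 1/|Y| = 5910 Ω, ∠Z = −∠Y = 19.1°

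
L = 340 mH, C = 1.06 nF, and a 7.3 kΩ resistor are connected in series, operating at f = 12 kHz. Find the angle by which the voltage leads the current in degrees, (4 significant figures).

ω = 2πf = 75400 rad/s
X_L = ωL = 25640 Ω
X_C = 1/(ωC) = 12510 Ω
Net reactance X = X_L − X_C = 13120 Ω
Z = 7300 + j13120 Ω
|Z| = √(7300² + 13120²) = 15020 Ω
∠Z = arctan(13120/7300) = 60.91°

60.91°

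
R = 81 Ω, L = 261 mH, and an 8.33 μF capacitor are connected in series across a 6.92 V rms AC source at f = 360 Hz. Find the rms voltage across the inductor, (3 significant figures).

7.52 V

ω = 2πf = 2262 rad/s
X_L = ωL = 590 Ω
X_C = 1/(ωC) = 53.1 Ω
Net reactance X = X_L − X_C = 537 Ω
Z = 81.0 + j537 Ω
|Z| = √(81.0² + 537²) = 543 Ω
I = V/|Z| = 12.7 mA
V_L = I·|Z_L| = 0.0127 × 590 = 7.52 V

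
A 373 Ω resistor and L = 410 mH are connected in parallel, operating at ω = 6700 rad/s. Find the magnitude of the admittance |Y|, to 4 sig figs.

X_L = ωL = 2747 Ω
Parallel: admittances add. Y = 1/R + 1/(jωL)
Y = (0.002681 − j0.0003640) S
|Y| = 0.002706 S → |Z| = 1/|Y| = 369.6 Ω, ∠Z = −∠Y = 7.733°

2.706 mS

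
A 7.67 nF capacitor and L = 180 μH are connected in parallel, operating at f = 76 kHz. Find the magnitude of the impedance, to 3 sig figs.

125 Ω

ω = 2πf = 477500 rad/s
X_L = ωL = 86.0 Ω
X_C = 1/(ωC) = 273 Ω
Parallel: admittances add. Y = 1/(jωL) + jωC
Y = (0 − j0.00797) S
|Y| = 0.00797 S → |Z| = 1/|Y| = 125 Ω, ∠Z = −∠Y = 90.0°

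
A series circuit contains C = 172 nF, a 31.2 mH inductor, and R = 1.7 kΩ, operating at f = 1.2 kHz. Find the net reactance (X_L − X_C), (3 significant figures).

ω = 2πf = 7540 rad/s
X_L = ωL = 235 Ω
X_C = 1/(ωC) = 771 Ω
X = 235 − 771 = -536 Ω

-536 Ω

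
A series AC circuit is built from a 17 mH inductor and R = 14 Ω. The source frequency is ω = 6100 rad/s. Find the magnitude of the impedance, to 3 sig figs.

X_L = ωL = 104 Ω
Z = 14.0 + j104 Ω
|Z| = √(14.0² + 104²) = 105 Ω

105 Ω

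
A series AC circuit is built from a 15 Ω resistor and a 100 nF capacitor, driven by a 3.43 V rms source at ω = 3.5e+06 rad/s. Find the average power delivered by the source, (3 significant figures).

X_C = 1/(ωC) = 2.86 Ω
Z = 15.0 − j2.86 Ω
|Z| = √(15.0² + 2.86²) = 15.3 Ω
∠Z = arctan(-2.86/15.0) = -10.8°
I = V/|Z| = 225 mA
P = VI cos φ = 3.43 × 0.225 × cos(-10.8°) = 757 mW

757 mW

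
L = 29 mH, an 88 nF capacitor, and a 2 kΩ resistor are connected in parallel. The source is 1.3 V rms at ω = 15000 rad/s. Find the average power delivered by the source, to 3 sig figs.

X_L = ωL = 435 Ω
X_C = 1/(ωC) = 758 Ω
Parallel: admittances add. Y = 1/R + 1/(jωL) + jωC
Y = (0.000500 − j0.000979) S
|Y| = 0.00110 S → |Z| = 1/|Y| = 910 Ω, ∠Z = −∠Y = 62.9°
I = V/|Z| = 1.43 mA
P = VI cos φ = 1.3 × 0.00143 × cos(62.9°) = 845 μW

845 μW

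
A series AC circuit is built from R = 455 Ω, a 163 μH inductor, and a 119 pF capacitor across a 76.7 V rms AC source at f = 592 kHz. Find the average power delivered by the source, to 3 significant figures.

ω = 2πf = 3.72e+06 rad/s
X_L = ωL = 606 Ω
X_C = 1/(ωC) = 2260 Ω
Net reactance X = X_L − X_C = -1650 Ω
Z = 455 − j1650 Ω
|Z| = √(455² + 1650²) = 1710 Ω
∠Z = arctan(-1650/455) = -74.6°
I = V/|Z| = 44.7 mA
P = VI cos φ = 76.7 × 0.0447 × cos(-74.6°) = 911 mW

911 mW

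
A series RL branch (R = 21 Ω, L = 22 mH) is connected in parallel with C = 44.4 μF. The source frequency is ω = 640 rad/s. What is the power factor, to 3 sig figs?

0.982

X_L = ωL = 14.1 Ω
X_C = 1/(ωC) = 35.2 Ω
Branch 1 (R+jX_L): Z₁ = 21.0 + j14.1 Ω, |Z₁| = 25.3 Ω
Branch 2 (−jX_C): Z₂ = −j35.2 Ω
Parallel: Z = Z₁Z₂/(Z₁+Z₂), |Z| = 29.9 Ω, ∠Z = -11.0°
cos φ = cos(-11.0°) = 0.982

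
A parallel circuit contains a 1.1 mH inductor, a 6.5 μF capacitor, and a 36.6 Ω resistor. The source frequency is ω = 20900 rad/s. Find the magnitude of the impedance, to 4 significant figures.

X_L = ωL = 22.99 Ω
X_C = 1/(ωC) = 7.361 Ω
Parallel: admittances add. Y = 1/R + 1/(jωL) + jωC
Y = (0.02732 + j0.09235) S
|Y| = 0.09631 S → |Z| = 1/|Y| = 10.38 Ω, ∠Z = −∠Y = -73.52°

10.38 Ω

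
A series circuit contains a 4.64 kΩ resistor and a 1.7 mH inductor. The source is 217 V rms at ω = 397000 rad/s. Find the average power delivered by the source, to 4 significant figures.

9.938 W

X_L = ωL = 674.9 Ω
Z = 4640 + j674.9 Ω
|Z| = √(4640² + 674.9²) = 4689 Ω
∠Z = arctan(674.9/4640) = 8.276°
I = V/|Z| = 46.28 mA
P = VI cos φ = 217 × 0.04628 × cos(8.276°) = 9.938 W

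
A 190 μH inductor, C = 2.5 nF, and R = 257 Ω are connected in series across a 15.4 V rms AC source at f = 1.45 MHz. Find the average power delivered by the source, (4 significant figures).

ω = 2πf = 9.111e+06 rad/s
X_L = ωL = 1731 Ω
X_C = 1/(ωC) = 43.90 Ω
Net reactance X = X_L − X_C = 1687 Ω
Z = 257.0 + j1687 Ω
|Z| = √(257.0² + 1687²) = 1707 Ω
∠Z = arctan(1687/257.0) = 81.34°
I = V/|Z| = 9.024 mA
P = VI cos φ = 15.4 × 0.009024 × cos(81.34°) = 20.93 mW

20.93 mW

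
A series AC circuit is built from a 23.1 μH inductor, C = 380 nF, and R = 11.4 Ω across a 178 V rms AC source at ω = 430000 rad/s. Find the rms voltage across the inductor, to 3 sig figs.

X_L = ωL = 9.93 Ω
X_C = 1/(ωC) = 6.12 Ω
Net reactance X = X_L − X_C = 3.81 Ω
Z = 11.4 + j3.81 Ω
|Z| = √(11.4² + 3.81²) = 12.0 Ω
I = V/|Z| = 14.8 A
V_L = I·|Z_L| = 14.8 × 9.93 = 147 V

147 V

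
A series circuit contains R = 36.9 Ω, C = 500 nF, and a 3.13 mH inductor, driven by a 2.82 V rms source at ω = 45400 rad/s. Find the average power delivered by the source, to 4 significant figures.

26.74 mW

X_L = ωL = 142.1 Ω
X_C = 1/(ωC) = 44.05 Ω
Net reactance X = X_L − X_C = 98.05 Ω
Z = 36.90 + j98.05 Ω
|Z| = √(36.90² + 98.05²) = 104.8 Ω
∠Z = arctan(98.05/36.90) = 69.38°
I = V/|Z| = 26.92 mA
P = VI cos φ = 2.82 × 0.02692 × cos(69.38°) = 26.74 mW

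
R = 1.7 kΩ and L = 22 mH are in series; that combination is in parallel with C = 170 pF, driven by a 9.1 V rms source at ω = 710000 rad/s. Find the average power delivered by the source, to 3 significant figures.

X_L = ωL = 15600 Ω
X_C = 1/(ωC) = 8290 Ω
Branch 1 (R+jX_L): Z₁ = 1700 + j15600 Ω, |Z₁| = 15700 Ω
Branch 2 (−jX_C): Z₂ = −j8290 Ω
Parallel: Z = Z₁Z₂/(Z₁+Z₂), |Z| = 17300 Ω, ∠Z = -83.2°
I = V/|Z| = 526 μA
P = VI cos φ = 9.1 × 0.000526 × cos(-83.2°) = 570 μW

570 μW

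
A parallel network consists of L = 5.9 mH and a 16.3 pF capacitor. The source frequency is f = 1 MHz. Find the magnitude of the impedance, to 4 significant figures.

13260 Ω

ω = 2πf = 6.283e+06 rad/s
X_L = ωL = 37070 Ω
X_C = 1/(ωC) = 9764 Ω
Parallel: admittances add. Y = 1/(jωL) + jωC
Y = (0 + j7.544e-05) S
|Y| = 7.544e-05 S → |Z| = 1/|Y| = 13260 Ω, ∠Z = −∠Y = -90.00°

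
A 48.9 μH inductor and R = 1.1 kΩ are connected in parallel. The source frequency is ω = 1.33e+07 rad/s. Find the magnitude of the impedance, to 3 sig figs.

560 Ω

X_L = ωL = 650 Ω
Parallel: admittances add. Y = 1/R + 1/(jωL)
Y = (0.000909 − j0.00154) S
|Y| = 0.00179 S → |Z| = 1/|Y| = 560 Ω, ∠Z = −∠Y = 59.4°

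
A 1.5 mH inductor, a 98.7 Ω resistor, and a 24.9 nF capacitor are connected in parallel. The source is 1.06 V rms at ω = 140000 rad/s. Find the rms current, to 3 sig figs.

X_L = ωL = 210 Ω
X_C = 1/(ωC) = 287 Ω
Parallel: admittances add. Y = 1/R + 1/(jωL) + jωC
Y = (0.0101 − j0.00128) S
|Y| = 0.0102 S → |Z| = 1/|Y| = 97.9 Ω, ∠Z = −∠Y = 7.18°
I = V/|Z| = 1.06/97.9 = 10.8 mA

10.8 mA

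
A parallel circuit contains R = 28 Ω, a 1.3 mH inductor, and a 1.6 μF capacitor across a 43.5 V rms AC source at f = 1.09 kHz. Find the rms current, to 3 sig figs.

4.67 A

ω = 2πf = 6849 rad/s
X_L = ωL = 8.90 Ω
X_C = 1/(ωC) = 91.3 Ω
Parallel: admittances add. Y = 1/R + 1/(jωL) + jωC
Y = (0.0357 − j0.101) S
|Y| = 0.107 S → |Z| = 1/|Y| = 9.31 Ω, ∠Z = −∠Y = 70.6°
I = V/|Z| = 43.5/9.31 = 4.67 A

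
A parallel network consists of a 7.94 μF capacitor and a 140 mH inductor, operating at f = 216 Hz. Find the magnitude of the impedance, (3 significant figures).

ω = 2πf = 1357 rad/s
X_L = ωL = 190 Ω
X_C = 1/(ωC) = 92.8 Ω
Parallel: admittances add. Y = 1/(jωL) + jωC
Y = (0 + j0.00551) S
|Y| = 0.00551 S → |Z| = 1/|Y| = 181 Ω, ∠Z = −∠Y = -90.0°

181 Ω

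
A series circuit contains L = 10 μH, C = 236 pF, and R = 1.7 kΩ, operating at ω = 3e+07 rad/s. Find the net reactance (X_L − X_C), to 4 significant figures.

X_L = ωL = 300.0 Ω
X_C = 1/(ωC) = 141.2 Ω
X = 300.0 − 141.2 = 158.8 Ω

158.8 Ω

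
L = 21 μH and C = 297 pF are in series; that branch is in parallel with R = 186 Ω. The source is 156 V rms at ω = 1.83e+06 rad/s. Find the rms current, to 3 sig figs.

X_L = ωL = 38.4 Ω
X_C = 1/(ωC) = 1840 Ω
Branch 1: Z₁ = R = 186 Ω
Branch 2 (series LC): Z₂ = j(X_L − X_C) = −j1800 Ω
Parallel: Z = Z₁Z₂/(Z₁+Z₂), |Z| = 185 Ω, ∠Z = -5.89°
I = V/|Z| = 156/185 = 843 mA

843 mA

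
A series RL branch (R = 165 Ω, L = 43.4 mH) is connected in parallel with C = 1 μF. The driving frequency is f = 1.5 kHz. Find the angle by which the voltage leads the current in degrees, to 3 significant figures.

-83.4°

ω = 2πf = 9425 rad/s
X_L = ωL = 409 Ω
X_C = 1/(ωC) = 106 Ω
Branch 1 (R+jX_L): Z₁ = 165 + j409 Ω, |Z₁| = 441 Ω
Branch 2 (−jX_C): Z₂ = −j106 Ω
Parallel: Z = Z₁Z₂/(Z₁+Z₂), |Z| = 136 Ω, ∠Z = -83.4°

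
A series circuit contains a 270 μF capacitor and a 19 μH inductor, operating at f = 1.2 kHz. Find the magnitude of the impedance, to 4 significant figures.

ω = 2πf = 7540 rad/s
X_L = ωL = 0.1433 Ω
X_C = 1/(ωC) = 0.4912 Ω
Net reactance X = X_L − X_C = -0.3480 Ω
Z = − j0.3480 Ω
|Z| = √(0² + 0.3480²) = 0.3480 Ω

0.3480 Ω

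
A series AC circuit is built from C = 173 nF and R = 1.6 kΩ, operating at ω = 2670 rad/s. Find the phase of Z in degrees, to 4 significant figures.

X_C = 1/(ωC) = 2165 Ω
Z = 1600 − j2165 Ω
|Z| = √(1600² + 2165²) = 2692 Ω
∠Z = arctan(-2165/1600) = -53.53°

-53.53°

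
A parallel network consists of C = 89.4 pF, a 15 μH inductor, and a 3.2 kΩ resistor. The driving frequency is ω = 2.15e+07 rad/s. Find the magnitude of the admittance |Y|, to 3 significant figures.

1.22 mS

X_L = ωL = 322 Ω
X_C = 1/(ωC) = 520 Ω
Parallel: admittances add. Y = 1/R + 1/(jωL) + jωC
Y = (0.000313 − j0.00118) S
|Y| = 0.00122 S → |Z| = 1/|Y| = 820 Ω, ∠Z = −∠Y = 75.2°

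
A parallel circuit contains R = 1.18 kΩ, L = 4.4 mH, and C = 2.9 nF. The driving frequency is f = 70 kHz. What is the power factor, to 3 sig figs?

ω = 2πf = 439800 rad/s
X_L = ωL = 1940 Ω
X_C = 1/(ωC) = 784 Ω
Parallel: admittances add. Y = 1/R + 1/(jωL) + jωC
Y = (0.000847 + j0.000759) S
|Y| = 0.00114 S → |Z| = 1/|Y| = 879 Ω, ∠Z = −∠Y = -41.8°
cos φ = cos(-41.8°) = 0.745

0.745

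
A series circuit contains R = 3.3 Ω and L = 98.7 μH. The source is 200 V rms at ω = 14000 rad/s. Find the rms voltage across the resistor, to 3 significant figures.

X_L = ωL = 1.38 Ω
Z = 3.30 + j1.38 Ω
|Z| = √(3.30² + 1.38²) = 3.58 Ω
I = V/|Z| = 55.9 A
V_R = I·|Z_R| = 55.9 × 3.30 = 184 V

184 V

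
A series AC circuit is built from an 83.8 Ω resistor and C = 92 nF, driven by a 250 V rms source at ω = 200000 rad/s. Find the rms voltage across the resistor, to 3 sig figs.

210 V

X_C = 1/(ωC) = 54.3 Ω
Z = 83.8 − j54.3 Ω
|Z| = √(83.8² + 54.3²) = 99.9 Ω
I = V/|Z| = 2.50 A
V_R = I·|Z_R| = 2.50 × 83.8 = 210 V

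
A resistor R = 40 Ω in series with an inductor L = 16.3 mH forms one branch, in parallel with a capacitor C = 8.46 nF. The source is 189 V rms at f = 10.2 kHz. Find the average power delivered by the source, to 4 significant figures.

ω = 2πf = 64090 rad/s
X_L = ωL = 1045 Ω
X_C = 1/(ωC) = 1844 Ω
Branch 1 (R+jX_L): Z₁ = 40.00 + j1045 Ω, |Z₁| = 1045 Ω
Branch 2 (−jX_C): Z₂ = −j1844 Ω
Parallel: Z = Z₁Z₂/(Z₁+Z₂), |Z| = 2408 Ω, ∠Z = 84.94°
I = V/|Z| = 78.49 mA
P = VI cos φ = 189 × 0.07849 × cos(84.94°) = 1.307 W

1.307 W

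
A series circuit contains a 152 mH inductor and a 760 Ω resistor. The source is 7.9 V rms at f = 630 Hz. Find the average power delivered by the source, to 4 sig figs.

50.48 mW

ω = 2πf = 3958 rad/s
X_L = ωL = 601.7 Ω
Z = 760.0 + j601.7 Ω
|Z| = √(760.0² + 601.7²) = 969.3 Ω
∠Z = arctan(601.7/760.0) = 38.37°
I = V/|Z| = 8.150 mA
P = VI cos φ = 7.9 × 0.008150 × cos(38.37°) = 50.48 mW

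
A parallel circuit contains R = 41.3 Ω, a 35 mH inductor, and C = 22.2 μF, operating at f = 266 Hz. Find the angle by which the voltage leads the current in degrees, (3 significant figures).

-39.6°

ω = 2πf = 1671 rad/s
X_L = ωL = 58.5 Ω
X_C = 1/(ωC) = 27.0 Ω
Parallel: admittances add. Y = 1/R + 1/(jωL) + jωC
Y = (0.0242 + j0.0200) S
|Y| = 0.0314 S → |Z| = 1/|Y| = 31.8 Ω, ∠Z = −∠Y = -39.6°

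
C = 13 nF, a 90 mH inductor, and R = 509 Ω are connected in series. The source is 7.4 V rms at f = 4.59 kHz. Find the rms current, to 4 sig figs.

14.40 mA

ω = 2πf = 28840 rad/s
X_L = ωL = 2596 Ω
X_C = 1/(ωC) = 2667 Ω
Net reactance X = X_L − X_C = -71.67 Ω
Z = 509.0 − j71.67 Ω
|Z| = √(509.0² + 71.67²) = 514.0 Ω
I = V/|Z| = 7.4/514.0 = 14.40 mA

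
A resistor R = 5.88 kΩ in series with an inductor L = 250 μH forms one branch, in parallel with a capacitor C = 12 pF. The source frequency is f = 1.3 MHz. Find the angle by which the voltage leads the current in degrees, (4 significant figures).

ω = 2πf = 8.168e+06 rad/s
X_L = ωL = 2042 Ω
X_C = 1/(ωC) = 10200 Ω
Branch 1 (R+jX_L): Z₁ = 5880 + j2042 Ω, |Z₁| = 6224 Ω
Branch 2 (−jX_C): Z₂ = −j10200 Ω
Parallel: Z = Z₁Z₂/(Z₁+Z₂), |Z| = 6314 Ω, ∠Z = -16.62°

-16.62°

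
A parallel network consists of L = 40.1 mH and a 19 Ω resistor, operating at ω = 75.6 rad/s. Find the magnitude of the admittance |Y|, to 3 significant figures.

334 mS

X_L = ωL = 3.03 Ω
Parallel: admittances add. Y = 1/R + 1/(jωL)
Y = (0.0526 − j0.330) S
|Y| = 0.334 S → |Z| = 1/|Y| = 2.99 Ω, ∠Z = −∠Y = 80.9°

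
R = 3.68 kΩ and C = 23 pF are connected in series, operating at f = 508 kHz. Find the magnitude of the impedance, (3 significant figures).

14100 Ω

ω = 2πf = 3.192e+06 rad/s
X_C = 1/(ωC) = 13600 Ω
Z = 3680 − j13600 Ω
|Z| = √(3680² + 13600²) = 14100 Ω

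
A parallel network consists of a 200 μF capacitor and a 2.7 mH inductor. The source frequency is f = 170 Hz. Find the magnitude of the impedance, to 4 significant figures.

7.512 Ω

ω = 2πf = 1068 rad/s
X_L = ωL = 2.884 Ω
X_C = 1/(ωC) = 4.681 Ω
Parallel: admittances add. Y = 1/(jωL) + jωC
Y = (0 − j0.1331) S
|Y| = 0.1331 S → |Z| = 1/|Y| = 7.512 Ω, ∠Z = −∠Y = 90.00°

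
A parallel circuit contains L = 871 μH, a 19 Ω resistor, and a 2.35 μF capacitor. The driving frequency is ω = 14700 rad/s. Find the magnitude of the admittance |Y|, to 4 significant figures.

68.32 mS

X_L = ωL = 12.80 Ω
X_C = 1/(ωC) = 28.95 Ω
Parallel: admittances add. Y = 1/R + 1/(jωL) + jωC
Y = (0.05263 − j0.04356) S
|Y| = 0.06832 S → |Z| = 1/|Y| = 14.64 Ω, ∠Z = −∠Y = 39.61°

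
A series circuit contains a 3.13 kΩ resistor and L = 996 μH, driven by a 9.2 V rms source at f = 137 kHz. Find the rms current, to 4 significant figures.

ω = 2πf = 860800 rad/s
X_L = ωL = 857.4 Ω
Z = 3130 + j857.4 Ω
|Z| = √(3130² + 857.4²) = 3245 Ω
I = V/|Z| = 9.2/3245 = 2.835 mA

2.835 mA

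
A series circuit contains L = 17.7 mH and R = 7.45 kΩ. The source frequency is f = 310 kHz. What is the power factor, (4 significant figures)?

0.2112

ω = 2πf = 1.948e+06 rad/s
X_L = ωL = 34480 Ω
Z = 7450 + j34480 Ω
|Z| = √(7450² + 34480²) = 35270 Ω
∠Z = arctan(34480/7450) = 77.81°
cos φ = cos(77.81°) = 0.2112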